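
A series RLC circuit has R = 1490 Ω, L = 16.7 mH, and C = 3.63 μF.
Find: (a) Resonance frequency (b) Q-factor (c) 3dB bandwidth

Step 1 — Resonance condition Im(Z)=0 gives ω₀ = 1/√(LC).
Step 2 — ω₀ = 1/√(0.0167·3.63e-06) = 4062 rad/s.
Step 3 — f₀ = ω₀/(2π) = 646.4 Hz.
Step 4 — Series Q: Q = ω₀L/R = 4062·0.0167/1490 = 0.04552.
Step 5 — 3dB bandwidth: Δω = ω₀/Q = 8.922e+04 rad/s; BW = Δω/(2π) = 1.42e+04 Hz.

(a) f₀ = 646.4 Hz  (b) Q = 0.04552  (c) BW = 1.42e+04 Hz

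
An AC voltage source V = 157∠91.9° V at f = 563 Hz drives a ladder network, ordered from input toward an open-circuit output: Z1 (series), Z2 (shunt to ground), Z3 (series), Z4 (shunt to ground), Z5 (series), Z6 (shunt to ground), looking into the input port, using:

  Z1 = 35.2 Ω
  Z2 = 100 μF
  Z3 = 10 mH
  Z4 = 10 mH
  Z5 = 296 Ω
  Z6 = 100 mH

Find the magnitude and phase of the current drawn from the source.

Step 1 — Angular frequency: ω = 2π·f = 2π·563 = 3537 rad/s.
Step 2 — Component impedances:
  Z1: Z = R = 35.2 Ω
  Z2: Z = 1/(jωC) = -j/(ω·C) = 0 - j2.827 Ω
  Z3: Z = jωL = j·3537·0.01 = 0 + j35.37 Ω
  Z4: Z = jωL = j·3537·0.01 = 0 + j35.37 Ω
  Z5: Z = R = 296 Ω
  Z6: Z = jωL = j·3537·0.1 = 0 + j353.7 Ω
Step 3 — Ladder network (open output): work backward from the far end, alternating series and parallel combinations. Z_in = 35.2 - j2.948 Ω = 35.33∠-4.8° Ω.
Step 4 — Source phasor: V = 157∠91.9° V = -5.205 + j156.9 V.
Step 5 — Ohm's law: I = V / Z_total = (-5.205 + j156.9) / (35.2 - j2.948) = -0.5175 + j4.414 A.
Step 6 — Convert to polar: |I| = 4.444 A, ∠I = 96.7°.

I = 4.444∠96.7° A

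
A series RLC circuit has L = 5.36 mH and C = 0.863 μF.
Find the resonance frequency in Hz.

Step 1 — Resonance condition Im(Z)=0 gives ω₀ = 1/√(LC).
Step 2 — ω₀ = 1/√(0.00536·8.63e-07) = 1.47e+04 rad/s.
Step 3 — f₀ = ω₀/(2π) = 2340 Hz.

f₀ = 2340 Hz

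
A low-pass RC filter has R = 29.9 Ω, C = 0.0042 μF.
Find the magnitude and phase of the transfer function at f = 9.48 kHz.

Step 1 — Angular frequency: ω = 2π·9480 = 5.956e+04 rad/s.
Step 2 — Transfer function: H(jω) = 1/(1 + jωRC).
Step 3 — Denominator: 1 + jωRC = 1 + j·5.956e+04·29.9·4.2e-09 = 1 + j0.00748.
Step 4 — H = 0.9999 - j0.00748.
Step 5 — Magnitude: |H| = 1 (-0.0 dB); phase: φ = -0.4°.

|H| = 1 (-0.0 dB), φ = -0.4°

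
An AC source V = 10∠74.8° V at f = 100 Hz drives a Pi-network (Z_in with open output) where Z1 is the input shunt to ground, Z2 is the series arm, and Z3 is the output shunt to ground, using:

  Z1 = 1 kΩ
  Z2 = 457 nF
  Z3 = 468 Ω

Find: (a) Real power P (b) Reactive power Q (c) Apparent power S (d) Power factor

Step 1 — Angular frequency: ω = 2π·f = 2π·100 = 628.3 rad/s.
Step 2 — Component impedances:
  Z1: Z = R = 1000 Ω
  Z2: Z = 1/(jωC) = -j/(ω·C) = 0 - j3483 Ω
  Z3: Z = R = 468 Ω
Step 3 — With open output, the series arm Z2 and the output shunt Z3 appear in series to ground: Z2 + Z3 = 468 - j3483 Ω.
Step 4 — Parallel with input shunt Z1: Z_in = Z1 || (Z2 + Z3) = 897.2 - j243.8 Ω = 929.8∠-15.2° Ω.
Step 5 — Source phasor: V = 10∠74.8° V = 2.622 + j9.65 V.
Step 6 — Current: I = V / Z = -5.44e-07 + j0.01076 A = 0.01076∠90.0° A.
Step 7 — Complex power: S = V·I* = 0.1038 - j0.0282 VA.
Step 8 — Real power: P = Re(S) = 0.1038 W.
Step 9 — Reactive power: Q = Im(S) = -0.0282 VAR.
Step 10 — Apparent power: |S| = 0.1076 VA.
Step 11 — Power factor: PF = P/|S| = 0.965 (leading).

(a) P = 0.1038 W  (b) Q = -0.0282 VAR  (c) S = 0.1076 VA  (d) PF = 0.965 (leading)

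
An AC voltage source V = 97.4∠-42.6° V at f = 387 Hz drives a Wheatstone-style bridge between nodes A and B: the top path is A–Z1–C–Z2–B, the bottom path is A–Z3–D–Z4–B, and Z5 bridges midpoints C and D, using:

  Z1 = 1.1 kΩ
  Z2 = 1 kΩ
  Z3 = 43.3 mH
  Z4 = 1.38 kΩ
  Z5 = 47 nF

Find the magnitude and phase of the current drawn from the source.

Step 1 — Angular frequency: ω = 2π·f = 2π·387 = 2432 rad/s.
Step 2 — Component impedances:
  Z1: Z = R = 1100 Ω
  Z2: Z = R = 1000 Ω
  Z3: Z = jωL = j·2432·0.0433 = 0 + j105.3 Ω
  Z4: Z = R = 1380 Ω
  Z5: Z = 1/(jωC) = -j/(ω·C) = 0 - j8750 Ω
Step 3 — Bridge requires nodal analysis (the Z5 bridge couples midpoints C and D, so the two paths cannot be reduced to a simple series/parallel combination). Setting node B to ground and injecting 1 A at node A, the 3-node admittance system at A, C, D solves to V_A = Z_AB = 827.8 + j17.32 Ω = 827.9∠1.2° Ω.
Step 4 — Source phasor: V = 97.4∠-42.6° V = 71.7 - j65.93 V.
Step 5 — Ohm's law: I = V / Z_total = (71.7 - j65.93) / (827.8 + j17.32) = 0.08491 - j0.08142 A.
Step 6 — Convert to polar: |I| = 0.1176 A, ∠I = -43.8°.

I = 0.1176∠-43.8° A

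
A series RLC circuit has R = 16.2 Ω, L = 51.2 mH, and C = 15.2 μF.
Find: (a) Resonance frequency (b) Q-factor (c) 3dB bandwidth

Step 1 — Resonance: ω₀ = 1/√(LC) = 1/√(0.0512·1.52e-05) = 1134 rad/s.
Step 2 — f₀ = ω₀/(2π) = 180.4 Hz.
Step 3 — Series Q: Q = ω₀L/R = 1134·0.0512/16.2 = 3.583.
Step 4 — Bandwidth: Δω = ω₀/Q = 316.4 rad/s; BW = Δω/(2π) = 50.36 Hz.

(a) f₀ = 180.4 Hz  (b) Q = 3.583  (c) BW = 50.36 Hz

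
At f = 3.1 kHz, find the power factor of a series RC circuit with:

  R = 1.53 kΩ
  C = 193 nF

Step 1 — Angular frequency: ω = 2π·f = 2π·3100 = 1.948e+04 rad/s.
Step 2 — Component impedances:
  R: Z = R = 1530 Ω
  C: Z = 1/(jωC) = -j/(ω·C) = 0 - j266 Ω
Step 3 — Series combination: Z_total = R + C = 1530 - j266 Ω = 1553∠-9.9° Ω.
Step 4 — Power factor: PF = cos(φ) = Re(Z)/|Z| = 1530/1553 = 0.9852.
Step 5 — Type: Im(Z) = -266 ⇒ leading (phase φ = -9.9°).

PF = 0.9852 (leading, φ = -9.9°)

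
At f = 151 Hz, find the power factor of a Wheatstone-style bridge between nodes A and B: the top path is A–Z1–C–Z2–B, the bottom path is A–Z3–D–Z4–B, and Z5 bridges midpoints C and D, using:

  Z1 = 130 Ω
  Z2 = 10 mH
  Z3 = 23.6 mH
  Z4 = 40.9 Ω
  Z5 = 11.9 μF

Step 1 — Angular frequency: ω = 2π·f = 2π·151 = 948.8 rad/s.
Step 2 — Component impedances:
  Z1: Z = R = 130 Ω
  Z2: Z = jωL = j·948.8·0.01 = 0 + j9.488 Ω
  Z3: Z = jωL = j·948.8·0.0236 = 0 + j22.39 Ω
  Z4: Z = R = 40.9 Ω
  Z5: Z = 1/(jωC) = -j/(ω·C) = 0 - j88.57 Ω
Step 3 — Bridge requires nodal analysis (the Z5 bridge couples midpoints C and D, so the two paths cannot be reduced to a simple series/parallel combination). Setting node B to ground and injecting 1 A at node A, the 3-node admittance system at A, C, D solves to V_A = Z_AB = 24.62 + j4.676 Ω = 25.06∠10.8° Ω.
Step 4 — Power factor: PF = cos(φ) = Re(Z)/|Z| = 24.62/25.06 = 0.9824.
Step 5 — Type: Im(Z) = 4.676 ⇒ lagging (phase φ = 10.8°).

PF = 0.9824 (lagging, φ = 10.8°)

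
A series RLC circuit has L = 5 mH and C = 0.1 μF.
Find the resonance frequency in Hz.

Step 1 — Resonance condition Im(Z)=0 gives ω₀ = 1/√(LC).
Step 2 — ω₀ = 1/√(0.005·1e-07) = 4.472e+04 rad/s.
Step 3 — f₀ = ω₀/(2π) = 7118 Hz.

f₀ = 7118 Hz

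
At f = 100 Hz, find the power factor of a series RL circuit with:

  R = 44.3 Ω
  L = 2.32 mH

Step 1 — Angular frequency: ω = 2π·f = 2π·100 = 628.3 rad/s.
Step 2 — Component impedances:
  R: Z = R = 44.3 Ω
  L: Z = jωL = j·628.3·0.00232 = 0 + j1.458 Ω
Step 3 — Series combination: Z_total = R + L = 44.3 + j1.458 Ω = 44.32∠1.9° Ω.
Step 4 — Power factor: PF = cos(φ) = Re(Z)/|Z| = 44.3/44.32 = 0.9995.
Step 5 — Type: Im(Z) = 1.458 ⇒ lagging (phase φ = 1.9°).

PF = 0.9995 (lagging, φ = 1.9°)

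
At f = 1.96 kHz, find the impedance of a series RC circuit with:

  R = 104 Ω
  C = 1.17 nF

Step 1 — Angular frequency: ω = 2π·f = 2π·1960 = 1.232e+04 rad/s.
Step 2 — Component impedances:
  R: Z = R = 104 Ω
  C: Z = 1/(jωC) = -j/(ω·C) = 0 - j6.94e+04 Ω
Step 3 — Series combination: Z_total = R + C = 104 - j6.94e+04 Ω = 6.94e+04∠-89.9° Ω.

Z = 104 - j6.94e+04 Ω = 6.94e+04∠-89.9° Ω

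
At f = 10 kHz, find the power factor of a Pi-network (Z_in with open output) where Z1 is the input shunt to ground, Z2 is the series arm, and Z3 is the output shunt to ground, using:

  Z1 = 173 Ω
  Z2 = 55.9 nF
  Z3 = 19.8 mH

Step 1 — Angular frequency: ω = 2π·f = 2π·1e+04 = 6.283e+04 rad/s.
Step 2 — Component impedances:
  Z1: Z = R = 173 Ω
  Z2: Z = 1/(jωC) = -j/(ω·C) = 0 - j284.7 Ω
  Z3: Z = jωL = j·6.283e+04·0.0198 = 0 + j1244 Ω
Step 3 — With open output, the series arm Z2 and the output shunt Z3 appear in series to ground: Z2 + Z3 = 0 + j959.4 Ω.
Step 4 — Parallel with input shunt Z1: Z_in = Z1 || (Z2 + Z3) = 167.6 + j30.21 Ω = 170.3∠10.2° Ω.
Step 5 — Power factor: PF = cos(φ) = Re(Z)/|Z| = 167.6/170.3 = 0.9841.
Step 6 — Type: Im(Z) = 30.21 ⇒ lagging (phase φ = 10.2°).

PF = 0.9841 (lagging, φ = 10.2°)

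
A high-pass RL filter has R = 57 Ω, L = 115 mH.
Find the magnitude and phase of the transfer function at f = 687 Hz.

Step 1 — Angular frequency: ω = 2π·687 = 4317 rad/s.
Step 2 — Transfer function: H(jω) = jωL/(R + jωL).
Step 3 — Numerator jωL = j·496.4; denominator R + jωL = 57 + j496.4.
Step 4 — H = 0.987 + j0.1133.
Step 5 — Magnitude: |H| = 0.9935 (-0.1 dB); phase: φ = 6.6°.

|H| = 0.9935 (-0.1 dB), φ = 6.6°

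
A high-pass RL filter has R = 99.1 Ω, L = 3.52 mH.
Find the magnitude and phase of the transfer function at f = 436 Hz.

Step 1 — Angular frequency: ω = 2π·436 = 2739 rad/s.
Step 2 — Transfer function: H(jω) = jωL/(R + jωL).
Step 3 — Numerator jωL = j·9.643; denominator R + jωL = 99.1 + j9.643.
Step 4 — H = 0.009379 + j0.09639.
Step 5 — Magnitude: |H| = 0.09685 (-20.3 dB); phase: φ = 84.4°.

|H| = 0.09685 (-20.3 dB), φ = 84.4°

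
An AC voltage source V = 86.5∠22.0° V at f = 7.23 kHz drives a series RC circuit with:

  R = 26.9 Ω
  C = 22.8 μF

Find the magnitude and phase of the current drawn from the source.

Step 1 — Angular frequency: ω = 2π·f = 2π·7230 = 4.543e+04 rad/s.
Step 2 — Component impedances:
  R: Z = R = 26.9 Ω
  C: Z = 1/(jωC) = -j/(ω·C) = 0 - j0.9655 Ω
Step 3 — Series combination: Z_total = R + C = 26.9 - j0.9655 Ω = 26.92∠-2.1° Ω.
Step 4 — Source phasor: V = 86.5∠22.0° V = 80.2 + j32.4 V.
Step 5 — Ohm's law: I = V / Z_total = (80.2 + j32.4) / (26.9 - j0.9655) = 2.934 + j1.31 A.
Step 6 — Convert to polar: |I| = 3.214 A, ∠I = 24.1°.

I = 3.214∠24.1° A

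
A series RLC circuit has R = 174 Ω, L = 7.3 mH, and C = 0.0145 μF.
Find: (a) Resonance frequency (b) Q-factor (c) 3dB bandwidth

Step 1 — Resonance: ω₀ = 1/√(LC) = 1/√(0.0073·1.45e-08) = 9.72e+04 rad/s.
Step 2 — f₀ = ω₀/(2π) = 1.547e+04 Hz.
Step 3 — Series Q: Q = ω₀L/R = 9.72e+04·0.0073/174 = 4.078.
Step 4 — Bandwidth: Δω = ω₀/Q = 2.384e+04 rad/s; BW = Δω/(2π) = 3794 Hz.

(a) f₀ = 1.547e+04 Hz  (b) Q = 4.078  (c) BW = 3794 Hz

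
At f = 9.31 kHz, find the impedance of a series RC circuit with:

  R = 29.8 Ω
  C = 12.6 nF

Step 1 — Angular frequency: ω = 2π·f = 2π·9310 = 5.85e+04 rad/s.
Step 2 — Component impedances:
  R: Z = R = 29.8 Ω
  C: Z = 1/(jωC) = -j/(ω·C) = 0 - j1357 Ω
Step 3 — Series combination: Z_total = R + C = 29.8 - j1357 Ω = 1357∠-88.7° Ω.

Z = 29.8 - j1357 Ω = 1357∠-88.7° Ω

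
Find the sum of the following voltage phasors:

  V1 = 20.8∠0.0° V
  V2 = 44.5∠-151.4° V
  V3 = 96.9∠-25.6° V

Step 1 — Convert each phasor to rectangular form:
  V1 = 20.8·(cos(0.0°) + j·sin(0.0°)) = 20.8 V
  V2 = 44.5·(cos(-151.4°) + j·sin(-151.4°)) = -39.07 - j21.3 V
  V3 = 96.9·(cos(-25.6°) + j·sin(-25.6°)) = 87.39 - j41.87 V
Step 2 — Sum components: V_total = 69.12 - j63.17 V.
Step 3 — Convert to polar: |V_total| = 93.64 V, ∠V_total = -42.4°.

V_total = 93.64∠-42.4° V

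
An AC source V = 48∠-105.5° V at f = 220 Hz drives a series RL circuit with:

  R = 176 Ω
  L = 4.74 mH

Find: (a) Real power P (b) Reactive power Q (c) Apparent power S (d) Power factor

Step 1 — Angular frequency: ω = 2π·f = 2π·220 = 1382 rad/s.
Step 2 — Component impedances:
  R: Z = R = 176 Ω
  L: Z = jωL = j·1382·0.00474 = 0 + j6.552 Ω
Step 3 — Series combination: Z_total = R + L = 176 + j6.552 Ω = 176.1∠2.1° Ω.
Step 4 — Source phasor: V = 48∠-105.5° V = -12.83 - j46.25 V.
Step 5 — Current: I = V / Z = -0.08255 - j0.2597 A = 0.2725∠-107.6° A.
Step 6 — Complex power: S = V·I* = 13.07 + j0.4867 VA.
Step 7 — Real power: P = Re(S) = 13.07 W.
Step 8 — Reactive power: Q = Im(S) = 0.4867 VAR.
Step 9 — Apparent power: |S| = 13.08 VA.
Step 10 — Power factor: PF = P/|S| = 0.9993 (lagging).

(a) P = 13.07 W  (b) Q = 0.4867 VAR  (c) S = 13.08 VA  (d) PF = 0.9993 (lagging)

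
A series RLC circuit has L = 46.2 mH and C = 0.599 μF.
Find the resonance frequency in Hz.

Step 1 — Resonance condition Im(Z)=0 gives ω₀ = 1/√(LC).
Step 2 — ω₀ = 1/√(0.0462·5.99e-07) = 6011 rad/s.
Step 3 — f₀ = ω₀/(2π) = 956.7 Hz.

f₀ = 956.7 Hz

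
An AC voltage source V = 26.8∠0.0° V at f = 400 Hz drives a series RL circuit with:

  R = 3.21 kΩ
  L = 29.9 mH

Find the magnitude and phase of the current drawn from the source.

Step 1 — Angular frequency: ω = 2π·f = 2π·400 = 2513 rad/s.
Step 2 — Component impedances:
  R: Z = R = 3210 Ω
  L: Z = jωL = j·2513·0.0299 = 0 + j75.15 Ω
Step 3 — Series combination: Z_total = R + L = 3210 + j75.15 Ω = 3211∠1.3° Ω.
Step 4 — Source phasor: V = 26.8∠0.0° V = 26.8 V.
Step 5 — Ohm's law: I = V / Z_total = (26.8) / (3210 + j75.15) = 0.008344 - j0.0001953 A.
Step 6 — Convert to polar: |I| = 0.008347 A, ∠I = -1.3°.

I = 0.008347∠-1.3° A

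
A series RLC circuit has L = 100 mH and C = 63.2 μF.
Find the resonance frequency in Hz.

Step 1 — Resonance condition Im(Z)=0 gives ω₀ = 1/√(LC).
Step 2 — ω₀ = 1/√(0.1·6.32e-05) = 397.8 rad/s.
Step 3 — f₀ = ω₀/(2π) = 63.31 Hz.

f₀ = 63.31 Hz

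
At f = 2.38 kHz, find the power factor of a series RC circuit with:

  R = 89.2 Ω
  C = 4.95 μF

Step 1 — Angular frequency: ω = 2π·f = 2π·2380 = 1.495e+04 rad/s.
Step 2 — Component impedances:
  R: Z = R = 89.2 Ω
  C: Z = 1/(jωC) = -j/(ω·C) = 0 - j13.51 Ω
Step 3 — Series combination: Z_total = R + C = 89.2 - j13.51 Ω = 90.22∠-8.6° Ω.
Step 4 — Power factor: PF = cos(φ) = Re(Z)/|Z| = 89.2/90.22 = 0.9887.
Step 5 — Type: Im(Z) = -13.51 ⇒ leading (phase φ = -8.6°).

PF = 0.9887 (leading, φ = -8.6°)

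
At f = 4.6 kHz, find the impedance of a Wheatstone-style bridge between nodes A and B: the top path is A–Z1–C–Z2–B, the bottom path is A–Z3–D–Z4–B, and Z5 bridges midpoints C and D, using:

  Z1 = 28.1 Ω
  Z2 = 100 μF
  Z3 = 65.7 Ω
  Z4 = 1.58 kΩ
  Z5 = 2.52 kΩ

Step 1 — Angular frequency: ω = 2π·f = 2π·4600 = 2.89e+04 rad/s.
Step 2 — Component impedances:
  Z1: Z = R = 28.1 Ω
  Z2: Z = 1/(jωC) = -j/(ω·C) = 0 - j0.346 Ω
  Z3: Z = R = 65.7 Ω
  Z4: Z = R = 1580 Ω
  Z5: Z = R = 2520 Ω
Step 3 — Bridge requires nodal analysis (the Z5 bridge couples midpoints C and D, so the two paths cannot be reduced to a simple series/parallel combination). Setting node B to ground and injecting 1 A at node A, the 3-node admittance system at A, C, D solves to V_A = Z_AB = 27.36 - j0.3349 Ω = 27.36∠-0.7° Ω.

Z = 27.36 - j0.3349 Ω = 27.36∠-0.7° Ω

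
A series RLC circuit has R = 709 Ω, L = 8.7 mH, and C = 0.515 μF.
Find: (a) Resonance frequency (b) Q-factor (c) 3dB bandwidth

Step 1 — Resonance condition Im(Z)=0 gives ω₀ = 1/√(LC).
Step 2 — ω₀ = 1/√(0.0087·5.15e-07) = 1.494e+04 rad/s.
Step 3 — f₀ = ω₀/(2π) = 2378 Hz.
Step 4 — Series Q: Q = ω₀L/R = 1.494e+04·0.0087/709 = 0.1833.
Step 5 — 3dB bandwidth: Δω = ω₀/Q = 8.149e+04 rad/s; BW = Δω/(2π) = 1.297e+04 Hz.

(a) f₀ = 2378 Hz  (b) Q = 0.1833  (c) BW = 1.297e+04 Hz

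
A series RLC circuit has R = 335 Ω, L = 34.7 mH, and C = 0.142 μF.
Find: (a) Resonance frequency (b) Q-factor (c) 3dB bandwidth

Step 1 — Resonance: ω₀ = 1/√(LC) = 1/√(0.0347·1.42e-07) = 1.425e+04 rad/s.
Step 2 — f₀ = ω₀/(2π) = 2267 Hz.
Step 3 — Series Q: Q = ω₀L/R = 1.425e+04·0.0347/335 = 1.476.
Step 4 — Bandwidth: Δω = ω₀/Q = 9654 rad/s; BW = Δω/(2π) = 1537 Hz.

(a) f₀ = 2267 Hz  (b) Q = 1.476  (c) BW = 1537 Hz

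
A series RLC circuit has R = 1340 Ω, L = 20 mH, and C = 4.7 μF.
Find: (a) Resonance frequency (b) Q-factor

Step 1 — Resonance condition Im(Z)=0 gives ω₀ = 1/√(LC).
Step 2 — ω₀ = 1/√(0.02·4.7e-06) = 3262 rad/s.
Step 3 — f₀ = ω₀/(2π) = 519.1 Hz.
Step 4 — Series Q: Q = ω₀L/R = 3262·0.02/1340 = 0.04868.

(a) f₀ = 519.1 Hz  (b) Q = 0.04868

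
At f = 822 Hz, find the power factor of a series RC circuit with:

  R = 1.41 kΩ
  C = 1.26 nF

Step 1 — Angular frequency: ω = 2π·f = 2π·822 = 5165 rad/s.
Step 2 — Component impedances:
  R: Z = R = 1410 Ω
  C: Z = 1/(jωC) = -j/(ω·C) = 0 - j1.537e+05 Ω
Step 3 — Series combination: Z_total = R + C = 1410 - j1.537e+05 Ω = 1.537e+05∠-89.5° Ω.
Step 4 — Power factor: PF = cos(φ) = Re(Z)/|Z| = 1410/153672 = 0.009175.
Step 5 — Type: Im(Z) = -1.537e+05 ⇒ leading (phase φ = -89.5°).

PF = 0.009175 (leading, φ = -89.5°)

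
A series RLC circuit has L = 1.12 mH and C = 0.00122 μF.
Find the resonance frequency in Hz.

Step 1 — Resonance condition Im(Z)=0 gives ω₀ = 1/√(LC).
Step 2 — ω₀ = 1/√(0.00112·1.22e-09) = 8.555e+05 rad/s.
Step 3 — f₀ = ω₀/(2π) = 1.362e+05 Hz.

f₀ = 1.362e+05 Hz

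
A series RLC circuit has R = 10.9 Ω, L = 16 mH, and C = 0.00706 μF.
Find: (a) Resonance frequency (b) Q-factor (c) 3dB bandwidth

Step 1 — Resonance: ω₀ = 1/√(LC) = 1/√(0.016·7.06e-09) = 9.409e+04 rad/s.
Step 2 — f₀ = ω₀/(2π) = 1.497e+04 Hz.
Step 3 — Series Q: Q = ω₀L/R = 9.409e+04·0.016/10.9 = 138.1.
Step 4 — Bandwidth: Δω = ω₀/Q = 681.2 rad/s; BW = Δω/(2π) = 108.4 Hz.

(a) f₀ = 1.497e+04 Hz  (b) Q = 138.1  (c) BW = 108.4 Hz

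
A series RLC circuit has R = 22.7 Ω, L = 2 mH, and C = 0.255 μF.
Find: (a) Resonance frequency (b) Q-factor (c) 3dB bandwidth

Step 1 — Resonance: ω₀ = 1/√(LC) = 1/√(0.002·2.55e-07) = 4.428e+04 rad/s.
Step 2 — f₀ = ω₀/(2π) = 7047 Hz.
Step 3 — Series Q: Q = ω₀L/R = 4.428e+04·0.002/22.7 = 3.901.
Step 4 — Bandwidth: Δω = ω₀/Q = 1.135e+04 rad/s; BW = Δω/(2π) = 1806 Hz.

(a) f₀ = 7047 Hz  (b) Q = 3.901  (c) BW = 1806 Hz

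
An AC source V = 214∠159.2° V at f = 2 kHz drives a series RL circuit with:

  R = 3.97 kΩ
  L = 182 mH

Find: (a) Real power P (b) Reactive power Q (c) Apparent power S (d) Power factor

Step 1 — Angular frequency: ω = 2π·f = 2π·2000 = 1.257e+04 rad/s.
Step 2 — Component impedances:
  R: Z = R = 3970 Ω
  L: Z = jωL = j·1.257e+04·0.182 = 0 + j2287 Ω
Step 3 — Series combination: Z_total = R + L = 3970 + j2287 Ω = 4582∠29.9° Ω.
Step 4 — Source phasor: V = 214∠159.2° V = -200.1 + j75.99 V.
Step 5 — Current: I = V / Z = -0.02955 + j0.03617 A = 0.04671∠129.3° A.
Step 6 — Complex power: S = V·I* = 8.661 + j4.99 VA.
Step 7 — Real power: P = Re(S) = 8.661 W.
Step 8 — Reactive power: Q = Im(S) = 4.99 VAR.
Step 9 — Apparent power: |S| = 9.995 VA.
Step 10 — Power factor: PF = P/|S| = 0.8665 (lagging).

(a) P = 8.661 W  (b) Q = 4.99 VAR  (c) S = 9.995 VA  (d) PF = 0.8665 (lagging)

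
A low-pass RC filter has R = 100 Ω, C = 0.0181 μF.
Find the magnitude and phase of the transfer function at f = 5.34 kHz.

Step 1 — Angular frequency: ω = 2π·5340 = 3.355e+04 rad/s.
Step 2 — Transfer function: H(jω) = 1/(1 + jωRC).
Step 3 — Denominator: 1 + jωRC = 1 + j·3.355e+04·100·1.81e-08 = 1 + j0.06073.
Step 4 — H = 0.9963 - j0.06051.
Step 5 — Magnitude: |H| = 0.9982 (-0.0 dB); phase: φ = -3.5°.

|H| = 0.9982 (-0.0 dB), φ = -3.5°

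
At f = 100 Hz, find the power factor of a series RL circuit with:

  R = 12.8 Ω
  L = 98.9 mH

Step 1 — Angular frequency: ω = 2π·f = 2π·100 = 628.3 rad/s.
Step 2 — Component impedances:
  R: Z = R = 12.8 Ω
  L: Z = jωL = j·628.3·0.0989 = 0 + j62.14 Ω
Step 3 — Series combination: Z_total = R + L = 12.8 + j62.14 Ω = 63.45∠78.4° Ω.
Step 4 — Power factor: PF = cos(φ) = Re(Z)/|Z| = 12.8/63.45 = 0.2017.
Step 5 — Type: Im(Z) = 62.14 ⇒ lagging (phase φ = 78.4°).

PF = 0.2017 (lagging, φ = 78.4°)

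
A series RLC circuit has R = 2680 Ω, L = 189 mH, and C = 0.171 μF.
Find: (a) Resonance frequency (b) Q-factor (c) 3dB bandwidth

Step 1 — Resonance: ω₀ = 1/√(LC) = 1/√(0.189·1.71e-07) = 5563 rad/s.
Step 2 — f₀ = ω₀/(2π) = 885.3 Hz.
Step 3 — Series Q: Q = ω₀L/R = 5563·0.189/2680 = 0.3923.
Step 4 — Bandwidth: Δω = ω₀/Q = 1.418e+04 rad/s; BW = Δω/(2π) = 2257 Hz.

(a) f₀ = 885.3 Hz  (b) Q = 0.3923  (c) BW = 2257 Hz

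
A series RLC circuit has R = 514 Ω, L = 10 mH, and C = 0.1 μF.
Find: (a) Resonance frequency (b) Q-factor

Step 1 — Resonance condition Im(Z)=0 gives ω₀ = 1/√(LC).
Step 2 — ω₀ = 1/√(0.01·1e-07) = 3.162e+04 rad/s.
Step 3 — f₀ = ω₀/(2π) = 5033 Hz.
Step 4 — Series Q: Q = ω₀L/R = 3.162e+04·0.01/514 = 0.6152.

(a) f₀ = 5033 Hz  (b) Q = 0.6152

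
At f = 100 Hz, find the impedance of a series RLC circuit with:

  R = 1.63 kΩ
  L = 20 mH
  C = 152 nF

Step 1 — Angular frequency: ω = 2π·f = 2π·100 = 628.3 rad/s.
Step 2 — Component impedances:
  R: Z = R = 1630 Ω
  L: Z = jωL = j·628.3·0.02 = 0 + j12.57 Ω
  C: Z = 1/(jωC) = -j/(ω·C) = 0 - j1.047e+04 Ω
Step 3 — Series combination: Z_total = R + L + C = 1630 - j1.046e+04 Ω = 1.058e+04∠-81.1° Ω.

Z = 1630 - j1.046e+04 Ω = 1.058e+04∠-81.1° Ω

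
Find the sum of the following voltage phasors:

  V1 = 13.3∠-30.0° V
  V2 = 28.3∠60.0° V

Step 1 — Convert each phasor to rectangular form:
  V1 = 13.3·(cos(-30.0°) + j·sin(-30.0°)) = 11.52 - j6.65 V
  V2 = 28.3·(cos(60.0°) + j·sin(60.0°)) = 14.15 + j24.51 V
Step 2 — Sum components: V_total = 25.67 + j17.86 V.
Step 3 — Convert to polar: |V_total| = 31.27 V, ∠V_total = 34.8°.

V_total = 31.27∠34.8° V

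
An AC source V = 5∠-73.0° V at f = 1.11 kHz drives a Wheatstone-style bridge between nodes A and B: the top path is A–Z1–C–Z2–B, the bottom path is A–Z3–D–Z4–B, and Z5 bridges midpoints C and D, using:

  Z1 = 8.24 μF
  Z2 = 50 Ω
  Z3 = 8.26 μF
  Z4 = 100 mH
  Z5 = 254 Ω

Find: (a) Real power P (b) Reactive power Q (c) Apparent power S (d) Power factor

Step 1 — Angular frequency: ω = 2π·f = 2π·1110 = 6974 rad/s.
Step 2 — Component impedances:
  Z1: Z = 1/(jωC) = -j/(ω·C) = 0 - j17.4 Ω
  Z2: Z = R = 50 Ω
  Z3: Z = 1/(jωC) = -j/(ω·C) = 0 - j17.36 Ω
  Z4: Z = jωL = j·6974·0.1 = 0 + j697.4 Ω
  Z5: Z = R = 254 Ω
Step 3 — Bridge requires nodal analysis (the Z5 bridge couples midpoints C and D, so the two paths cannot be reduced to a simple series/parallel combination). Setting node B to ground and injecting 1 A at node A, the 3-node admittance system at A, C, D solves to V_A = Z_AB = 53.55 - j13.36 Ω = 55.19∠-14.0° Ω.
Step 4 — Source phasor: V = 5∠-73.0° V = 1.462 - j4.782 V.
Step 5 — Current: I = V / Z = 0.04667 - j0.07766 A = 0.0906∠-59.0° A.
Step 6 — Complex power: S = V·I* = 0.4395 - j0.1096 VA.
Step 7 — Real power: P = Re(S) = 0.4395 W.
Step 8 — Reactive power: Q = Im(S) = -0.1096 VAR.
Step 9 — Apparent power: |S| = 0.453 VA.
Step 10 — Power factor: PF = P/|S| = 0.9703 (leading).

(a) P = 0.4395 W  (b) Q = -0.1096 VAR  (c) S = 0.453 VA  (d) PF = 0.9703 (leading)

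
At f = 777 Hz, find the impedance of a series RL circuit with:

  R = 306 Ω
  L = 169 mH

Step 1 — Angular frequency: ω = 2π·f = 2π·777 = 4882 rad/s.
Step 2 — Component impedances:
  R: Z = R = 306 Ω
  L: Z = jωL = j·4882·0.169 = 0 + j825.1 Ω
Step 3 — Series combination: Z_total = R + L = 306 + j825.1 Ω = 880∠69.7° Ω.

Z = 306 + j825.1 Ω = 880∠69.7° Ω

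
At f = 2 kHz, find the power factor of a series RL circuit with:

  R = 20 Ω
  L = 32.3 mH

Step 1 — Angular frequency: ω = 2π·f = 2π·2000 = 1.257e+04 rad/s.
Step 2 — Component impedances:
  R: Z = R = 20 Ω
  L: Z = jωL = j·1.257e+04·0.0323 = 0 + j405.9 Ω
Step 3 — Series combination: Z_total = R + L = 20 + j405.9 Ω = 406.4∠87.2° Ω.
Step 4 — Power factor: PF = cos(φ) = Re(Z)/|Z| = 20/406.4 = 0.04921.
Step 5 — Type: Im(Z) = 405.9 ⇒ lagging (phase φ = 87.2°).

PF = 0.04921 (lagging, φ = 87.2°)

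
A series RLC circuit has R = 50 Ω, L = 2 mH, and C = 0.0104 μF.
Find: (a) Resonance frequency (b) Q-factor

Step 1 — Resonance condition Im(Z)=0 gives ω₀ = 1/√(LC).
Step 2 — ω₀ = 1/√(0.002·1.04e-08) = 2.193e+05 rad/s.
Step 3 — f₀ = ω₀/(2π) = 3.49e+04 Hz.
Step 4 — Series Q: Q = ω₀L/R = 2.193e+05·0.002/50 = 8.771.

(a) f₀ = 3.49e+04 Hz  (b) Q = 8.771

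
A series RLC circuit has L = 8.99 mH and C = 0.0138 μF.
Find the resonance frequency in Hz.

Step 1 — Resonance condition Im(Z)=0 gives ω₀ = 1/√(LC).
Step 2 — ω₀ = 1/√(0.00899·1.38e-08) = 8.978e+04 rad/s.
Step 3 — f₀ = ω₀/(2π) = 1.429e+04 Hz.

f₀ = 1.429e+04 Hz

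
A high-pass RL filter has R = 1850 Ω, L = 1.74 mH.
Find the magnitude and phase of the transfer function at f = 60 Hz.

Step 1 — Angular frequency: ω = 2π·60 = 377 rad/s.
Step 2 — Transfer function: H(jω) = jωL/(R + jωL).
Step 3 — Numerator jωL = j·0.656; denominator R + jωL = 1850 + j0.656.
Step 4 — H = 1.257e-07 + j0.0003546.
Step 5 — Magnitude: |H| = 0.0003546 (-69.0 dB); phase: φ = 90.0°.

|H| = 0.0003546 (-69.0 dB), φ = 90.0°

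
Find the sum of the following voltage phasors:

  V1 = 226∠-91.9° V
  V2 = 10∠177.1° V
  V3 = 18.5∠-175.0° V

Step 1 — Convert each phasor to rectangular form:
  V1 = 226·(cos(-91.9°) + j·sin(-91.9°)) = -7.493 - j225.9 V
  V2 = 10·(cos(177.1°) + j·sin(177.1°)) = -9.987 + j0.5059 V
  V3 = 18.5·(cos(-175.0°) + j·sin(-175.0°)) = -18.43 - j1.612 V
Step 2 — Sum components: V_total = -35.91 - j227 V.
Step 3 — Convert to polar: |V_total| = 229.8 V, ∠V_total = -99.0°.

V_total = 229.8∠-99.0° V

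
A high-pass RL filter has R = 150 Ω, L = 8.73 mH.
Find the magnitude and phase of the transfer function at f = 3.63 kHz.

Step 1 — Angular frequency: ω = 2π·3630 = 2.281e+04 rad/s.
Step 2 — Transfer function: H(jω) = jωL/(R + jωL).
Step 3 — Numerator jωL = j·199.1; denominator R + jωL = 150 + j199.1.
Step 4 — H = 0.638 + j0.4806.
Step 5 — Magnitude: |H| = 0.7987 (-2.0 dB); phase: φ = 37.0°.

|H| = 0.7987 (-2.0 dB), φ = 37.0°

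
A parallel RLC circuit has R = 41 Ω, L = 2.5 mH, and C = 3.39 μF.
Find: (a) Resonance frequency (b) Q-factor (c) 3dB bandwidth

Step 1 — Resonance: ω₀ = 1/√(LC) = 1/√(0.0025·3.39e-06) = 1.086e+04 rad/s.
Step 2 — f₀ = ω₀/(2π) = 1729 Hz.
Step 3 — Parallel Q: Q = R/(ω₀L) = 41/(1.086e+04·0.0025) = 1.51.
Step 4 — Bandwidth: Δω = ω₀/Q = 7195 rad/s; BW = Δω/(2π) = 1145 Hz.

(a) f₀ = 1729 Hz  (b) Q = 1.51  (c) BW = 1145 Hz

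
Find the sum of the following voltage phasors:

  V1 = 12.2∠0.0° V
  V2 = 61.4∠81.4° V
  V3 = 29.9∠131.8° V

Step 1 — Convert each phasor to rectangular form:
  V1 = 12.2·(cos(0.0°) + j·sin(0.0°)) = 12.2 V
  V2 = 61.4·(cos(81.4°) + j·sin(81.4°)) = 9.181 + j60.71 V
  V3 = 29.9·(cos(131.8°) + j·sin(131.8°)) = -19.93 + j22.29 V
Step 2 — Sum components: V_total = 1.452 + j83 V.
Step 3 — Convert to polar: |V_total| = 83.01 V, ∠V_total = 89.0°.

V_total = 83.01∠89.0° V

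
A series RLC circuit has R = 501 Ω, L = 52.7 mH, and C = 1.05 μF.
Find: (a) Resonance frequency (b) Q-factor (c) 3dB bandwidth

Step 1 — Resonance: ω₀ = 1/√(LC) = 1/√(0.0527·1.05e-06) = 4251 rad/s.
Step 2 — f₀ = ω₀/(2π) = 676.6 Hz.
Step 3 — Series Q: Q = ω₀L/R = 4251·0.0527/501 = 0.4472.
Step 4 — Bandwidth: Δω = ω₀/Q = 9507 rad/s; BW = Δω/(2π) = 1513 Hz.

(a) f₀ = 676.6 Hz  (b) Q = 0.4472  (c) BW = 1513 Hz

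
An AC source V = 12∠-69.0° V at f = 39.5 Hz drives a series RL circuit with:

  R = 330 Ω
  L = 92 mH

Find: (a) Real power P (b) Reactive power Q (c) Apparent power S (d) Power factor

Step 1 — Angular frequency: ω = 2π·f = 2π·39.5 = 248.2 rad/s.
Step 2 — Component impedances:
  R: Z = R = 330 Ω
  L: Z = jωL = j·248.2·0.092 = 0 + j22.83 Ω
Step 3 — Series combination: Z_total = R + L = 330 + j22.83 Ω = 330.8∠4.0° Ω.
Step 4 — Source phasor: V = 12∠-69.0° V = 4.3 - j11.2 V.
Step 5 — Current: I = V / Z = 0.01063 - j0.03468 A = 0.03628∠-73.0° A.
Step 6 — Complex power: S = V·I* = 0.4343 + j0.03005 VA.
Step 7 — Real power: P = Re(S) = 0.4343 W.
Step 8 — Reactive power: Q = Im(S) = 0.03005 VAR.
Step 9 — Apparent power: |S| = 0.4353 VA.
Step 10 — Power factor: PF = P/|S| = 0.9976 (lagging).

(a) P = 0.4343 W  (b) Q = 0.03005 VAR  (c) S = 0.4353 VA  (d) PF = 0.9976 (lagging)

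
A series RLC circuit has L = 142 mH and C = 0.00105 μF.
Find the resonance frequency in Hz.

Step 1 — Resonance condition Im(Z)=0 gives ω₀ = 1/√(LC).
Step 2 — ω₀ = 1/√(0.142·1.05e-09) = 8.19e+04 rad/s.
Step 3 — f₀ = ω₀/(2π) = 1.303e+04 Hz.

f₀ = 1.303e+04 Hz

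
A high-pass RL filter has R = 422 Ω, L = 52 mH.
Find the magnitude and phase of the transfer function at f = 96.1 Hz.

Step 1 — Angular frequency: ω = 2π·96.1 = 603.8 rad/s.
Step 2 — Transfer function: H(jω) = jωL/(R + jωL).
Step 3 — Numerator jωL = j·31.4; denominator R + jωL = 422 + j31.4.
Step 4 — H = 0.005505 + j0.07399.
Step 5 — Magnitude: |H| = 0.0742 (-22.6 dB); phase: φ = 85.7°.

|H| = 0.0742 (-22.6 dB), φ = 85.7°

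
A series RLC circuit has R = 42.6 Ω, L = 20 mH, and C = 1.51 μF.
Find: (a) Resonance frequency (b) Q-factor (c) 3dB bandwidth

Step 1 — Resonance: ω₀ = 1/√(LC) = 1/√(0.02·1.51e-06) = 5754 rad/s.
Step 2 — f₀ = ω₀/(2π) = 915.8 Hz.
Step 3 — Series Q: Q = ω₀L/R = 5754·0.02/42.6 = 2.702.
Step 4 — Bandwidth: Δω = ω₀/Q = 2130 rad/s; BW = Δω/(2π) = 339 Hz.

(a) f₀ = 915.8 Hz  (b) Q = 2.702  (c) BW = 339 Hz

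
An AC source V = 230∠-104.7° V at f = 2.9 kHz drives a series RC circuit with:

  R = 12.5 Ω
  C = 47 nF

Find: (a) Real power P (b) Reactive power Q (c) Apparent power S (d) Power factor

Step 1 — Angular frequency: ω = 2π·f = 2π·2900 = 1.822e+04 rad/s.
Step 2 — Component impedances:
  R: Z = R = 12.5 Ω
  C: Z = 1/(jωC) = -j/(ω·C) = 0 - j1168 Ω
Step 3 — Series combination: Z_total = R + C = 12.5 - j1168 Ω = 1168∠-89.4° Ω.
Step 4 — Source phasor: V = 230∠-104.7° V = -58.36 - j222.5 V.
Step 5 — Current: I = V / Z = 0.19 - j0.05202 A = 0.197∠-15.3° A.
Step 6 — Complex power: S = V·I* = 0.4849 - j45.3 VA.
Step 7 — Real power: P = Re(S) = 0.4849 W.
Step 8 — Reactive power: Q = Im(S) = -45.3 VAR.
Step 9 — Apparent power: |S| = 45.3 VA.
Step 10 — Power factor: PF = P/|S| = 0.0107 (leading).

(a) P = 0.4849 W  (b) Q = -45.3 VAR  (c) S = 45.3 VA  (d) PF = 0.0107 (leading)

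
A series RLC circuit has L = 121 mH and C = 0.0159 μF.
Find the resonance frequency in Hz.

Step 1 — Resonance condition Im(Z)=0 gives ω₀ = 1/√(LC).
Step 2 — ω₀ = 1/√(0.121·1.59e-08) = 2.28e+04 rad/s.
Step 3 — f₀ = ω₀/(2π) = 3629 Hz.

f₀ = 3629 Hz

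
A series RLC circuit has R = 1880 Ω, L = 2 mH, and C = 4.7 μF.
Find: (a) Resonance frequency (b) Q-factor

Step 1 — Resonance condition Im(Z)=0 gives ω₀ = 1/√(LC).
Step 2 — ω₀ = 1/√(0.002·4.7e-06) = 1.031e+04 rad/s.
Step 3 — f₀ = ω₀/(2π) = 1642 Hz.
Step 4 — Series Q: Q = ω₀L/R = 1.031e+04·0.002/1880 = 0.01097.

(a) f₀ = 1642 Hz  (b) Q = 0.01097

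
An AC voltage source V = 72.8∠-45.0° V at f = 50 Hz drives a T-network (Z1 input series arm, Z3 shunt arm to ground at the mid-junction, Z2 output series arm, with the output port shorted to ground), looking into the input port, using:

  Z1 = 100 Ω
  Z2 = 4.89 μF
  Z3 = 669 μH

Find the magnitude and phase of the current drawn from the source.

Step 1 — Angular frequency: ω = 2π·f = 2π·50 = 314.2 rad/s.
Step 2 — Component impedances:
  Z1: Z = R = 100 Ω
  Z2: Z = 1/(jωC) = -j/(ω·C) = 0 - j650.9 Ω
  Z3: Z = jωL = j·314.2·0.000669 = 0 + j0.2102 Ω
Step 3 — With the output port shorted to ground, the output series arm Z2 runs from the junction to ground; the shunt arm Z3 also runs from the junction to ground. They appear in parallel: Z3 || Z2 = 0 + j0.2102 Ω.
Step 4 — Series with input arm Z1: Z_in = Z1 + (Z3 || Z2) = 100 + j0.2102 Ω = 100∠0.1° Ω.
Step 5 — Source phasor: V = 72.8∠-45.0° V = 51.48 - j51.48 V.
Step 6 — Ohm's law: I = V / Z_total = (51.48 - j51.48) / (100 + j0.2102) = 0.5137 - j0.5159 A.
Step 7 — Convert to polar: |I| = 0.728 A, ∠I = -45.1°.

I = 0.728∠-45.1° A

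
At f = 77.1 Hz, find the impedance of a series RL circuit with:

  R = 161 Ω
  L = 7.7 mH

Step 1 — Angular frequency: ω = 2π·f = 2π·77.1 = 484.4 rad/s.
Step 2 — Component impedances:
  R: Z = R = 161 Ω
  L: Z = jωL = j·484.4·0.0077 = 0 + j3.73 Ω
Step 3 — Series combination: Z_total = R + L = 161 + j3.73 Ω = 161∠1.3° Ω.

Z = 161 + j3.73 Ω = 161∠1.3° Ω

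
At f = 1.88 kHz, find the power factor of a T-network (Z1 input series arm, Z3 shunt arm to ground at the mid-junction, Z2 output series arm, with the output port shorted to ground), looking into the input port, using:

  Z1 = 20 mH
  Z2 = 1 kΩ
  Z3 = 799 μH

Step 1 — Angular frequency: ω = 2π·f = 2π·1880 = 1.181e+04 rad/s.
Step 2 — Component impedances:
  Z1: Z = jωL = j·1.181e+04·0.02 = 0 + j236.2 Ω
  Z2: Z = R = 1000 Ω
  Z3: Z = jωL = j·1.181e+04·0.000799 = 0 + j9.438 Ω
Step 3 — With the output port shorted to ground, the output series arm Z2 runs from the junction to ground; the shunt arm Z3 also runs from the junction to ground. They appear in parallel: Z3 || Z2 = 0.08907 + j9.437 Ω.
Step 4 — Series with input arm Z1: Z_in = Z1 + (Z3 || Z2) = 0.08907 + j245.7 Ω = 245.7∠90.0° Ω.
Step 5 — Power factor: PF = cos(φ) = Re(Z)/|Z| = 0.08907/245.7 = 0.0003625.
Step 6 — Type: Im(Z) = 245.7 ⇒ lagging (phase φ = 90.0°).

PF = 0.0003625 (lagging, φ = 90.0°)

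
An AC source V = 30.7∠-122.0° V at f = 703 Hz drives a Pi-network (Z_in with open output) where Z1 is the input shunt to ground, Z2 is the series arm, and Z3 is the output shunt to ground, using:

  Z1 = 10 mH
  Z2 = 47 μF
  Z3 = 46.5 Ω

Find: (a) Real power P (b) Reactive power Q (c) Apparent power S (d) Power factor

Step 1 — Angular frequency: ω = 2π·f = 2π·703 = 4417 rad/s.
Step 2 — Component impedances:
  Z1: Z = jωL = j·4417·0.01 = 0 + j44.17 Ω
  Z2: Z = 1/(jωC) = -j/(ω·C) = 0 - j4.817 Ω
  Z3: Z = R = 46.5 Ω
Step 3 — With open output, the series arm Z2 and the output shunt Z3 appear in series to ground: Z2 + Z3 = 46.5 - j4.817 Ω.
Step 4 — Parallel with input shunt Z1: Z_in = Z1 || (Z2 + Z3) = 24.45 + j23.48 Ω = 33.9∠43.8° Ω.
Step 5 — Source phasor: V = 30.7∠-122.0° V = -16.27 - j26.04 V.
Step 6 — Current: I = V / Z = -0.8782 - j0.2215 A = 0.9057∠-165.8° A.
Step 7 — Complex power: S = V·I* = 20.05 + j19.26 VA.
Step 8 — Real power: P = Re(S) = 20.05 W.
Step 9 — Reactive power: Q = Im(S) = 19.26 VAR.
Step 10 — Apparent power: |S| = 27.8 VA.
Step 11 — Power factor: PF = P/|S| = 0.7212 (lagging).

(a) P = 20.05 W  (b) Q = 19.26 VAR  (c) S = 27.8 VA  (d) PF = 0.7212 (lagging)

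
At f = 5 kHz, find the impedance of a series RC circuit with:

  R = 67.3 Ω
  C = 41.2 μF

Step 1 — Angular frequency: ω = 2π·f = 2π·5000 = 3.142e+04 rad/s.
Step 2 — Component impedances:
  R: Z = R = 67.3 Ω
  C: Z = 1/(jωC) = -j/(ω·C) = 0 - j0.7726 Ω
Step 3 — Series combination: Z_total = R + C = 67.3 - j0.7726 Ω = 67.3∠-0.7° Ω.

Z = 67.3 - j0.7726 Ω = 67.3∠-0.7° Ω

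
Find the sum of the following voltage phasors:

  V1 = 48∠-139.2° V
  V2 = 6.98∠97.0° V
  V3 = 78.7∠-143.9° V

Step 1 — Convert each phasor to rectangular form:
  V1 = 48·(cos(-139.2°) + j·sin(-139.2°)) = -36.34 - j31.36 V
  V2 = 6.98·(cos(97.0°) + j·sin(97.0°)) = -0.8506 + j6.928 V
  V3 = 78.7·(cos(-143.9°) + j·sin(-143.9°)) = -63.59 - j46.37 V
Step 2 — Sum components: V_total = -100.8 - j70.81 V.
Step 3 — Convert to polar: |V_total| = 123.2 V, ∠V_total = -144.9°.

V_total = 123.2∠-144.9° V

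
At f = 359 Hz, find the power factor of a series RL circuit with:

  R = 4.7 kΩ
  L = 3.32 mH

Step 1 — Angular frequency: ω = 2π·f = 2π·359 = 2256 rad/s.
Step 2 — Component impedances:
  R: Z = R = 4700 Ω
  L: Z = jωL = j·2256·0.00332 = 0 + j7.489 Ω
Step 3 — Series combination: Z_total = R + L = 4700 + j7.489 Ω = 4700∠0.1° Ω.
Step 4 — Power factor: PF = cos(φ) = Re(Z)/|Z| = 4700/4700 = 1.
Step 5 — Type: Im(Z) = 7.489 ⇒ lagging (phase φ = 0.1°).

PF = 1 (lagging, φ = 0.1°)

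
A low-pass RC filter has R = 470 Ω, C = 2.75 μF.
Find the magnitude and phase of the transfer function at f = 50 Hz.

Step 1 — Angular frequency: ω = 2π·50 = 314.2 rad/s.
Step 2 — Transfer function: H(jω) = 1/(1 + jωRC).
Step 3 — Denominator: 1 + jωRC = 1 + j·314.2·470·2.75e-06 = 1 + j0.4061.
Step 4 — H = 0.8585 - j0.3486.
Step 5 — Magnitude: |H| = 0.9265 (-0.7 dB); phase: φ = -22.1°.

|H| = 0.9265 (-0.7 dB), φ = -22.1°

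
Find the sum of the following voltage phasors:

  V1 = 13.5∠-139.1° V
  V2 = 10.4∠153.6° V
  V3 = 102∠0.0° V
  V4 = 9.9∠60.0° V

Step 1 — Convert each phasor to rectangular form:
  V1 = 13.5·(cos(-139.1°) + j·sin(-139.1°)) = -10.2 - j8.839 V
  V2 = 10.4·(cos(153.6°) + j·sin(153.6°)) = -9.315 + j4.624 V
  V3 = 102·(cos(0.0°) + j·sin(0.0°)) = 102 V
  V4 = 9.9·(cos(60.0°) + j·sin(60.0°)) = 4.95 + j8.574 V
Step 2 — Sum components: V_total = 87.43 + j4.359 V.
Step 3 — Convert to polar: |V_total| = 87.54 V, ∠V_total = 2.9°.

V_total = 87.54∠2.9° V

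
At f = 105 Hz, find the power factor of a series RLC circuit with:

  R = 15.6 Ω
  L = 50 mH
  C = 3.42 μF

Step 1 — Angular frequency: ω = 2π·f = 2π·105 = 659.7 rad/s.
Step 2 — Component impedances:
  R: Z = R = 15.6 Ω
  L: Z = jωL = j·659.7·0.05 = 0 + j32.99 Ω
  C: Z = 1/(jωC) = -j/(ω·C) = 0 - j443.2 Ω
Step 3 — Series combination: Z_total = R + L + C = 15.6 - j410.2 Ω = 410.5∠-87.8° Ω.
Step 4 — Power factor: PF = cos(φ) = Re(Z)/|Z| = 15.6/410.5 = 0.038.
Step 5 — Type: Im(Z) = -410.2 ⇒ leading (phase φ = -87.8°).

PF = 0.038 (leading, φ = -87.8°)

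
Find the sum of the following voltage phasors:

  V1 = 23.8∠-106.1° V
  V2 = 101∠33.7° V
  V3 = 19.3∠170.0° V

Step 1 — Convert each phasor to rectangular form:
  V1 = 23.8·(cos(-106.1°) + j·sin(-106.1°)) = -6.6 - j22.87 V
  V2 = 101·(cos(33.7°) + j·sin(33.7°)) = 84.03 + j56.04 V
  V3 = 19.3·(cos(170.0°) + j·sin(170.0°)) = -19.01 + j3.351 V
Step 2 — Sum components: V_total = 58.42 + j36.52 V.
Step 3 — Convert to polar: |V_total| = 68.9 V, ∠V_total = 32.0°.

V_total = 68.9∠32.0° V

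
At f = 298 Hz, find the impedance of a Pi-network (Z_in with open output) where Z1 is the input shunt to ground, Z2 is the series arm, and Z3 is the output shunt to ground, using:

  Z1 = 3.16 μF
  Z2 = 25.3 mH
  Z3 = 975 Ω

Step 1 — Angular frequency: ω = 2π·f = 2π·298 = 1872 rad/s.
Step 2 — Component impedances:
  Z1: Z = 1/(jωC) = -j/(ω·C) = 0 - j169 Ω
  Z2: Z = jωL = j·1872·0.0253 = 0 + j47.37 Ω
  Z3: Z = R = 975 Ω
Step 3 — With open output, the series arm Z2 and the output shunt Z3 appear in series to ground: Z2 + Z3 = 975 + j47.37 Ω.
Step 4 — Parallel with input shunt Z1: Z_in = Z1 || (Z2 + Z3) = 28.85 - j165.4 Ω = 167.9∠-80.1° Ω.

Z = 28.85 - j165.4 Ω = 167.9∠-80.1° Ω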